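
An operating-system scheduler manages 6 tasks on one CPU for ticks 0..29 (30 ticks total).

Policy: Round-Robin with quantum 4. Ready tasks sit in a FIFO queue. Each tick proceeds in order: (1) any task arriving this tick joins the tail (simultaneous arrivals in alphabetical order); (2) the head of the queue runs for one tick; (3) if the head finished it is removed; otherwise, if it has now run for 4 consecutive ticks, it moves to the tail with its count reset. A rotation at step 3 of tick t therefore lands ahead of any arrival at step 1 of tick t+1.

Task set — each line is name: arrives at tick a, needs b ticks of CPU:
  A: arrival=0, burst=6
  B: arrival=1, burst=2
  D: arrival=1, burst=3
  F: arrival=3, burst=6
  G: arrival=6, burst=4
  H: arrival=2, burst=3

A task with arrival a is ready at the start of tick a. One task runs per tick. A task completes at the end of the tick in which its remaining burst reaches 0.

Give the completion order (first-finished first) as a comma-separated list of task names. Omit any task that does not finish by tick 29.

completion order = B, D, H, A, G, F

t=0: queue=[A] q_used=0 → run A
t=1: queue=[A,B,D] q_used=1 → run A
t=2: queue=[A,B,D,H] q_used=2 → run A
t=3: queue=[A,B,D,H,F] q_used=3 → run A
t=4: queue=[B,D,H,F,A] q_used=0 → run B
t=5: queue=[B,D,H,F,A] q_used=1 → run B
t=6: queue=[D,H,F,A,G] q_used=0 → run D
t=7: queue=[D,H,F,A,G] q_used=1 → run D
t=8: queue=[D,H,F,A,G] q_used=2 → run D
t=9: queue=[H,F,A,G] q_used=0 → run H
t=10: queue=[H,F,A,G] q_used=1 → run H
t=11: queue=[H,F,A,G] q_used=2 → run H
t=12: queue=[F,A,G] q_used=0 → run F
t=13: queue=[F,A,G] q_used=1 → run F
t=14: queue=[F,A,G] q_used=2 → run F
t=15: queue=[F,A,G] q_used=3 → run F
t=16: queue=[A,G,F] q_used=0 → run A
t=17: queue=[A,G,F] q_used=1 → run A
t=18: queue=[G,F] q_used=0 → run G
t=19: queue=[G,F] q_used=1 → run G
t=20: queue=[G,F] q_used=2 → run G
t=21: queue=[G,F] q_used=3 → run G
t=22: queue=[F] q_used=0 → run F
t=23: queue=[F] q_used=1 → run F
t=24: (idle)
t=25: (idle)
t=26: (idle)
t=27: (idle)
t=28: (idle)
t=29: (idle)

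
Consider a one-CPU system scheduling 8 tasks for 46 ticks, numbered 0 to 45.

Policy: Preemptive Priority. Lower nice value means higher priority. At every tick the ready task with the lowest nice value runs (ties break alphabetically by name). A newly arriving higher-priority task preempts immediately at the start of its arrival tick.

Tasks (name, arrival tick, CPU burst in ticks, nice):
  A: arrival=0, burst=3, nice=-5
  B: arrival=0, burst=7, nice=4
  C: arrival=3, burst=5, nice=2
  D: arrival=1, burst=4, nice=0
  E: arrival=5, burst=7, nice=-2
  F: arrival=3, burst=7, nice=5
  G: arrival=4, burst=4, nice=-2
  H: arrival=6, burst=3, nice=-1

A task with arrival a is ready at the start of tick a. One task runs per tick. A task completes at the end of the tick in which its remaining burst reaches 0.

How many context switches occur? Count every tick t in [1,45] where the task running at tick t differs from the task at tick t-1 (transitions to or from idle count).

context switches = 10

t=0: ready={A,B} → run A
t=1: ready={A,B,D} → run A
t=2: ready={A,B,D} → run A
t=3: ready={B,C,D,F} → run D
t=4: ready={B,C,D,F,G} → run G
t=5: ready={B,C,D,E,F,G} → run E
t=6: ready={B,C,D,E,F,G,H} → run E
t=7: ready={B,C,D,E,F,G,H} → run E
t=8: ready={B,C,D,E,F,G,H} → run E
t=9: ready={B,C,D,E,F,G,H} → run E
t=10: ready={B,C,D,E,F,G,H} → run E
t=11: ready={B,C,D,E,F,G,H} → run E
t=12: ready={B,C,D,F,G,H} → run G
t=13: ready={B,C,D,F,G,H} → run G
t=14: ready={B,C,D,F,G,H} → run G
t=15: ready={B,C,D,F,H} → run H
t=16: ready={B,C,D,F,H} → run H
t=17: ready={B,C,D,F,H} → run H
t=18: ready={B,C,D,F} → run D
t=19: ready={B,C,D,F} → run D
t=20: ready={B,C,D,F} → run D
t=21: ready={B,C,F} → run C
t=22: ready={B,C,F} → run C
t=23: ready={B,C,F} → run C
t=24: ready={B,C,F} → run C
t=25: ready={B,C,F} → run C
t=26: ready={B,F} → run B
t=27: ready={B,F} → run B
t=28: ready={B,F} → run B
t=29: ready={B,F} → run B
t=30: ready={B,F} → run B
t=31: ready={B,F} → run B
t=32: ready={B,F} → run B
t=33: ready={F} → run F
t=34: ready={F} → run F
t=35: ready={F} → run F
t=36: ready={F} → run F
t=37: ready={F} → run F
t=38: ready={F} → run F
t=39: ready={F} → run F
t=40: (idle)
t=41: (idle)
t=42: (idle)
t=43: (idle)
t=44: (idle)
t=45: (idle)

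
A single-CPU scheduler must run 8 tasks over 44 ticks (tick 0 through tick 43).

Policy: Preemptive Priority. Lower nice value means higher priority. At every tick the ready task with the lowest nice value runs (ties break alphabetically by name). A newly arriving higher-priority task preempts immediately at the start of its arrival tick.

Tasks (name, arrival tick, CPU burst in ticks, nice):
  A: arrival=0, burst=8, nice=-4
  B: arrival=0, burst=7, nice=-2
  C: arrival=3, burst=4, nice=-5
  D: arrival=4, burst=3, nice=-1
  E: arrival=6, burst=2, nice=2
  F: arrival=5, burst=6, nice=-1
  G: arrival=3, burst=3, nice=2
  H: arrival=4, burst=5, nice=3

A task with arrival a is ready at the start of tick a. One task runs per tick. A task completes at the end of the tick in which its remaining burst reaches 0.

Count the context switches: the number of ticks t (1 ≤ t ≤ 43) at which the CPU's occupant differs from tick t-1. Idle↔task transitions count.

t=0: ready={A,B} → run A
t=1: ready={A,B} → run A
t=2: ready={A,B} → run A
t=3: ready={A,B,C,G} → run C
t=4: ready={A,B,C,D,G,H} → run C
t=5: ready={A,B,C,D,F,G,H} → run C
t=6: ready={A,B,C,D,E,F,G,H} → run C
t=7: ready={A,B,D,E,F,G,H} → run A
t=8: ready={A,B,D,E,F,G,H} → run A
t=9: ready={A,B,D,E,F,G,H} → run A
t=10: ready={A,B,D,E,F,G,H} → run A
t=11: ready={A,B,D,E,F,G,H} → run A
t=12: ready={B,D,E,F,G,H} → run B
t=13: ready={B,D,E,F,G,H} → run B
t=14: ready={B,D,E,F,G,H} → run B
t=15: ready={B,D,E,F,G,H} → run B
t=16: ready={B,D,E,F,G,H} → run B
t=17: ready={B,D,E,F,G,H} → run B
t=18: ready={B,D,E,F,G,H} → run B
t=19: ready={D,E,F,G,H} → run D
t=20: ready={D,E,F,G,H} → run D
t=21: ready={D,E,F,G,H} → run D
t=22: ready={E,F,G,H} → run F
t=23: ready={E,F,G,H} → run F
t=24: ready={E,F,G,H} → run F
t=25: ready={E,F,G,H} → run F
t=26: ready={E,F,G,H} → run F
t=27: ready={E,F,G,H} → run F
t=28: ready={E,G,H} → run E
t=29: ready={E,G,H} → run E
t=30: ready={G,H} → run G
t=31: ready={G,H} → run G
t=32: ready={G,H} → run G
t=33: ready={H} → run H
t=34: ready={H} → run H
t=35: ready={H} → run H
t=36: ready={H} → run H
t=37: ready={H} → run H
t=38: (idle)
t=39: (idle)
t=40: (idle)
t=41: (idle)
t=42: (idle)
t=43: (idle)

context switches = 9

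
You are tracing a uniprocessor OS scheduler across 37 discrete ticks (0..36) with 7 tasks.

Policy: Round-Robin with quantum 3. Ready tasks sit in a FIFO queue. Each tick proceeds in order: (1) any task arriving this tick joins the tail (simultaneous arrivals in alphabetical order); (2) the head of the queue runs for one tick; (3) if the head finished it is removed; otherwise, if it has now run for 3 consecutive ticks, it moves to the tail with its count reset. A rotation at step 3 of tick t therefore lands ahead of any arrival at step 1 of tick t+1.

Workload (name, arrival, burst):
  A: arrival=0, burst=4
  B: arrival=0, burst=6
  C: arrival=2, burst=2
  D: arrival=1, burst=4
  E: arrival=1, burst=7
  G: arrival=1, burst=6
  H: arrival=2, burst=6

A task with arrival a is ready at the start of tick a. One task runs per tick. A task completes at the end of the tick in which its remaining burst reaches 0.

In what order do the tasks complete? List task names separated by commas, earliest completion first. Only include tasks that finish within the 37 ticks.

completion order = C, A, B, D, G, H, E

t=0: queue=[A,B] q_used=0 → run A
t=1: queue=[A,B,D,E,G] q_used=1 → run A
t=2: queue=[A,B,D,E,G,C,H] q_used=2 → run A
t=3: queue=[B,D,E,G,C,H,A] q_used=0 → run B
t=4: queue=[B,D,E,G,C,H,A] q_used=1 → run B
t=5: queue=[B,D,E,G,C,H,A] q_used=2 → run B
t=6: queue=[D,E,G,C,H,A,B] q_used=0 → run D
t=7: queue=[D,E,G,C,H,A,B] q_used=1 → run D
t=8: queue=[D,E,G,C,H,A,B] q_used=2 → run D
t=9: queue=[E,G,C,H,A,B,D] q_used=0 → run E
t=10: queue=[E,G,C,H,A,B,D] q_used=1 → run E
t=11: queue=[E,G,C,H,A,B,D] q_used=2 → run E
t=12: queue=[G,C,H,A,B,D,E] q_used=0 → run G
t=13: queue=[G,C,H,A,B,D,E] q_used=1 → run G
t=14: queue=[G,C,H,A,B,D,E] q_used=2 → run G
t=15: queue=[C,H,A,B,D,E,G] q_used=0 → run C
t=16: queue=[C,H,A,B,D,E,G] q_used=1 → run C
t=17: queue=[H,A,B,D,E,G] q_used=0 → run H
t=18: queue=[H,A,B,D,E,G] q_used=1 → run H
t=19: queue=[H,A,B,D,E,G] q_used=2 → run H
t=20: queue=[A,B,D,E,G,H] q_used=0 → run A
t=21: queue=[B,D,E,G,H] q_used=0 → run B
t=22: queue=[B,D,E,G,H] q_used=1 → run B
t=23: queue=[B,D,E,G,H] q_used=2 → run B
t=24: queue=[D,E,G,H] q_used=0 → run D
t=25: queue=[E,G,H] q_used=0 → run E
t=26: queue=[E,G,H] q_used=1 → run E
t=27: queue=[E,G,H] q_used=2 → run E
t=28: queue=[G,H,E] q_used=0 → run G
t=29: queue=[G,H,E] q_used=1 → run G
t=30: queue=[G,H,E] q_used=2 → run G
t=31: queue=[H,E] q_used=0 → run H
t=32: queue=[H,E] q_used=1 → run H
t=33: queue=[H,E] q_used=2 → run H
t=34: queue=[E] q_used=0 → run E
t=35: (idle)
t=36: (idle)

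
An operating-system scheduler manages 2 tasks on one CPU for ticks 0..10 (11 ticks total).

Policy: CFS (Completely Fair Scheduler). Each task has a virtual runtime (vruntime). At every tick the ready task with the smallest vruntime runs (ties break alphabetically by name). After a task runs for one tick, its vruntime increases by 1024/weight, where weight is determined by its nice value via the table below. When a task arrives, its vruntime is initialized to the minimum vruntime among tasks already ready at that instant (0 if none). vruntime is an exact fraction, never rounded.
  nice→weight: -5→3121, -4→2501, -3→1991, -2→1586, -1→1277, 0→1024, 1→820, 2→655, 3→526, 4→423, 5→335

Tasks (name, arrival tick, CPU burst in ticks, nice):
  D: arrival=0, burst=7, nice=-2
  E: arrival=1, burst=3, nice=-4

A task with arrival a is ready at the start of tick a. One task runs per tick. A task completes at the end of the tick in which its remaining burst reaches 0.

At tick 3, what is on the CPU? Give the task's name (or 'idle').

t=0: vr[D=0] → run D
t=1: vr[D=512/793 E=512/793] → run D
t=2: vr[D=1024/793 E=512/793] → run E
t=3: vr[D=1024/793 E=34304/32513] → run E
t=4: vr[D=1024/793 E=47616/32513] → run D
t=5: vr[D=1536/793 E=47616/32513] → run E
t=6: vr[D=1536/793] → run D
t=7: vr[D=2048/793] → run D
t=8: vr[D=2560/793] → run D
t=9: vr[D=3072/793] → run D
t=10: (idle)

running at tick 3 = E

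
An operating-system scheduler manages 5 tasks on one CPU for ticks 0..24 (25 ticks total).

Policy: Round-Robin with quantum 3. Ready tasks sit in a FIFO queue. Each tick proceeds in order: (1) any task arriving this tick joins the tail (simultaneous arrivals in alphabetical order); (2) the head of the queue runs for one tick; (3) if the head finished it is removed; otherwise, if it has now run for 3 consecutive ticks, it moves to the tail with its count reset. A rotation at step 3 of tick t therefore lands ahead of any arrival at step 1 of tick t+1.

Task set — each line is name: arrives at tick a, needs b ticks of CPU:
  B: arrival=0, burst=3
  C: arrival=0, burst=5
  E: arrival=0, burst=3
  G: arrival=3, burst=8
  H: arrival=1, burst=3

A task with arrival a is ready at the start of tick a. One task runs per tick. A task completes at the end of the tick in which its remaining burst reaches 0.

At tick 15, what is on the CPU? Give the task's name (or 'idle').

running at tick 15 = C

t=0: queue=[B,C,E] q_used=0 → run B
t=1: queue=[B,C,E,H] q_used=1 → run B
t=2: queue=[B,C,E,H] q_used=2 → run B
t=3: queue=[C,E,H,G] q_used=0 → run C
t=4: queue=[C,E,H,G] q_used=1 → run C
t=5: queue=[C,E,H,G] q_used=2 → run C
t=6: queue=[E,H,G,C] q_used=0 → run E
t=7: queue=[E,H,G,C] q_used=1 → run E
t=8: queue=[E,H,G,C] q_used=2 → run E
t=9: queue=[H,G,C] q_used=0 → run H
t=10: queue=[H,G,C] q_used=1 → run H
t=11: queue=[H,G,C] q_used=2 → run H
t=12: queue=[G,C] q_used=0 → run G
t=13: queue=[G,C] q_used=1 → run G
t=14: queue=[G,C] q_used=2 → run G
t=15: queue=[C,G] q_used=0 → run C
t=16: queue=[C,G] q_used=1 → run C
t=17: queue=[G] q_used=0 → run G
t=18: queue=[G] q_used=1 → run G
t=19: queue=[G] q_used=2 → run G
t=20: queue=[G] q_used=0 → run G
t=21: queue=[G] q_used=1 → run G
t=22: (idle)
t=23: (idle)
t=24: (idle)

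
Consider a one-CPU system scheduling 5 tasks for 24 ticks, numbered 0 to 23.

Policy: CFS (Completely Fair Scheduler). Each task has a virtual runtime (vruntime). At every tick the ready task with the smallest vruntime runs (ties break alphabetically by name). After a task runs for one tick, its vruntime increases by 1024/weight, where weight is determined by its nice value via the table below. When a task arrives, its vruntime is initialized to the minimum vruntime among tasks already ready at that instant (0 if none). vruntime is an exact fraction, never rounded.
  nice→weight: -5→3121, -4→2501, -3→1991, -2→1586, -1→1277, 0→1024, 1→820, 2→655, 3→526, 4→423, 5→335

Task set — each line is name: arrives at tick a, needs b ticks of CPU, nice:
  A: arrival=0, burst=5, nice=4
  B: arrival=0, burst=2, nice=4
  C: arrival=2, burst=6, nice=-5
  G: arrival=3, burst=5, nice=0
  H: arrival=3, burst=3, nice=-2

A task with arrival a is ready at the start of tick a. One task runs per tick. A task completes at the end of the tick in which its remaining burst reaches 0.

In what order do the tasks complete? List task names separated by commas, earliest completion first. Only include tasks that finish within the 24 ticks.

completion order = B, H, C, G, A

t=0: vr[A=0 B=0] → run A
t=1: vr[A=1024/423 B=0] → run B
t=2: vr[A=1024/423 B=1024/423 C=1024/423] → run A
t=3: vr[A=2048/423 B=1024/423 C=1024/423 G=1024/423 H=1024/423] → run B
t=4: vr[A=2048/423 C=1024/423 G=1024/423 H=1024/423] → run C
t=5: vr[A=2048/423 C=3629056/1320183 G=1024/423 H=1024/423] → run G
t=6: vr[A=2048/423 C=3629056/1320183 G=1447/423 H=1024/423] → run H
t=7: vr[A=2048/423 C=3629056/1320183 G=1447/423 H=1028608/335439] → run C
t=8: vr[A=2048/423 C=4062208/1320183 G=1447/423 H=1028608/335439] → run H
t=9: vr[A=2048/423 C=4062208/1320183 G=1447/423 H=1245184/335439] → run C
t=10: vr[A=2048/423 C=4495360/1320183 G=1447/423 H=1245184/335439] → run C
t=11: vr[A=2048/423 C=4928512/1320183 G=1447/423 H=1245184/335439] → run G
t=12: vr[A=2048/423 C=4928512/1320183 G=1870/423 H=1245184/335439] → run H
t=13: vr[A=2048/423 C=4928512/1320183 G=1870/423] → run C
t=14: vr[A=2048/423 C=5361664/1320183 G=1870/423] → run C
t=15: vr[A=2048/423 G=1870/423] → run G
t=16: vr[A=2048/423 G=2293/423] → run A
t=17: vr[A=1024/141 G=2293/423] → run G
t=18: vr[A=1024/141 G=2716/423] → run G
t=19: vr[A=1024/141] → run A
t=20: vr[A=4096/423] → run A
t=21: (idle)
t=22: (idle)
t=23: (idle)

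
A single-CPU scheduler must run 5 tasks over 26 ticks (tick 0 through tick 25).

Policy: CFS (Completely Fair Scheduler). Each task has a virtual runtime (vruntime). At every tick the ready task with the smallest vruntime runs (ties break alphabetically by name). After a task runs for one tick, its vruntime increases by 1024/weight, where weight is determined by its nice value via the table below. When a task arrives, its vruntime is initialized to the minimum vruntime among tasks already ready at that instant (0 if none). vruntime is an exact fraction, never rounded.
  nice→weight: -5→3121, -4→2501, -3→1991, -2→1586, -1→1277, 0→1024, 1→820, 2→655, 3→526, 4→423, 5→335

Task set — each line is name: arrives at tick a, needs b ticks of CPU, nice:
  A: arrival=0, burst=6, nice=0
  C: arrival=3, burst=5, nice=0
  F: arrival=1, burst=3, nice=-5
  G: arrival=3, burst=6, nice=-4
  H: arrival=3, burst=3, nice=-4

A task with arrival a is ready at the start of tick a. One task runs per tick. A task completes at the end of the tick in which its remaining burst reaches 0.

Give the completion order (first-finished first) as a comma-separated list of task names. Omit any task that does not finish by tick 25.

completion order = F, H, G, A, C

t=0: vr[A=0] → run A
t=1: vr[A=1 F=1] → run A
t=2: vr[A=2 F=1] → run F
t=3: vr[A=2 C=4145/3121 F=4145/3121 G=4145/3121 H=4145/3121] → run C
t=4: vr[A=2 C=7266/3121 F=4145/3121 G=4145/3121 H=4145/3121] → run F
t=5: vr[A=2 C=7266/3121 F=5169/3121 G=4145/3121 H=4145/3121] → run G
t=6: vr[A=2 C=7266/3121 F=5169/3121 G=13562549/7805621 H=4145/3121] → run H
t=7: vr[A=2 C=7266/3121 F=5169/3121 G=13562549/7805621 H=13562549/7805621] → run F
t=8: vr[A=2 C=7266/3121 G=13562549/7805621 H=13562549/7805621] → run G
t=9: vr[A=2 C=7266/3121 G=16758453/7805621 H=13562549/7805621] → run H
t=10: vr[A=2 C=7266/3121 G=16758453/7805621 H=16758453/7805621] → run A
t=11: vr[A=3 C=7266/3121 G=16758453/7805621 H=16758453/7805621] → run G
t=12: vr[A=3 C=7266/3121 G=19954357/7805621 H=16758453/7805621] → run H
t=13: vr[A=3 C=7266/3121 G=19954357/7805621] → run C
t=14: vr[A=3 C=10387/3121 G=19954357/7805621] → run G
t=15: vr[A=3 C=10387/3121 G=23150261/7805621] → run G
t=16: vr[A=3 C=10387/3121 G=26346165/7805621] → run A
t=17: vr[A=4 C=10387/3121 G=26346165/7805621] → run C
t=18: vr[A=4 C=13508/3121 G=26346165/7805621] → run G
t=19: vr[A=4 C=13508/3121] → run A
t=20: vr[A=5 C=13508/3121] → run C
t=21: vr[A=5 C=16629/3121] → run A
t=22: vr[C=16629/3121] → run C
t=23: (idle)
t=24: (idle)
t=25: (idle)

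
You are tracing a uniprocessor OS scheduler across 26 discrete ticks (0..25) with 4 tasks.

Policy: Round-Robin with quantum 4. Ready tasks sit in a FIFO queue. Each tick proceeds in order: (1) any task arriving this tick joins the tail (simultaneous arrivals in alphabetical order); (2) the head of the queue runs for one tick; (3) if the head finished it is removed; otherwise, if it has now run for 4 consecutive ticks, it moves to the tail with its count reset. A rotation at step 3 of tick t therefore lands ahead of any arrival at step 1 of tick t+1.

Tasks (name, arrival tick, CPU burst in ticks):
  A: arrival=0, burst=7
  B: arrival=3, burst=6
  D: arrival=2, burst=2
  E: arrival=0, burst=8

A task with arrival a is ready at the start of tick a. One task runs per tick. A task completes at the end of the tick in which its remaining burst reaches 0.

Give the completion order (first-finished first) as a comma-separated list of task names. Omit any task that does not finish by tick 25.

t=0: queue=[A,E] q_used=0 → run A
t=1: queue=[A,E] q_used=1 → run A
t=2: queue=[A,E,D] q_used=2 → run A
t=3: queue=[A,E,D,B] q_used=3 → run A
t=4: queue=[E,D,B,A] q_used=0 → run E
t=5: queue=[E,D,B,A] q_used=1 → run E
t=6: queue=[E,D,B,A] q_used=2 → run E
t=7: queue=[E,D,B,A] q_used=3 → run E
t=8: queue=[D,B,A,E] q_used=0 → run D
t=9: queue=[D,B,A,E] q_used=1 → run D
t=10: queue=[B,A,E] q_used=0 → run B
t=11: queue=[B,A,E] q_used=1 → run B
t=12: queue=[B,A,E] q_used=2 → run B
t=13: queue=[B,A,E] q_used=3 → run B
t=14: queue=[A,E,B] q_used=0 → run A
t=15: queue=[A,E,B] q_used=1 → run A
t=16: queue=[A,E,B] q_used=2 → run A
t=17: queue=[E,B] q_used=0 → run E
t=18: queue=[E,B] q_used=1 → run E
t=19: queue=[E,B] q_used=2 → run E
t=20: queue=[E,B] q_used=3 → run E
t=21: queue=[B] q_used=0 → run B
t=22: queue=[B] q_used=1 → run B
t=23: (idle)
t=24: (idle)
t=25: (idle)

completion order = D, A, E, B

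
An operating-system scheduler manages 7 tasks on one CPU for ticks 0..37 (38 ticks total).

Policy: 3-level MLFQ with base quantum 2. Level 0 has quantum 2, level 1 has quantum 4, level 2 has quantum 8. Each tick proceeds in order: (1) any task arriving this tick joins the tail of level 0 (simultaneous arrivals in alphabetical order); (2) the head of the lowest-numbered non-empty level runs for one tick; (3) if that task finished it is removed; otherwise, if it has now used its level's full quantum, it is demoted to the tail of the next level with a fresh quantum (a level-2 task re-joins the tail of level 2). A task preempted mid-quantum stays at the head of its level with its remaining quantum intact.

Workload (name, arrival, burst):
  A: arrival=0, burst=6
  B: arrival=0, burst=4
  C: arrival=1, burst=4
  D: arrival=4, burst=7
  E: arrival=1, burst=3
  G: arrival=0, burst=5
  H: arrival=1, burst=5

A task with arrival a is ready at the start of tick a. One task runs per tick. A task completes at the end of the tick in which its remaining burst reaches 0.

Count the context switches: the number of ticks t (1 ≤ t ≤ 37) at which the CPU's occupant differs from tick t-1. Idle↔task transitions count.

t=0: L0/L1/L2 = ABG/-/- → run A
t=1: L0/L1/L2 = ABGCEH/-/- → run A
t=2: L0/L1/L2 = BGCEH/A/- → run B
t=3: L0/L1/L2 = BGCEH/A/- → run B
t=4: L0/L1/L2 = GCEHD/AB/- → run G
t=5: L0/L1/L2 = GCEHD/AB/- → run G
t=6: L0/L1/L2 = CEHD/ABG/- → run C
t=7: L0/L1/L2 = CEHD/ABG/- → run C
t=8: L0/L1/L2 = EHD/ABGC/- → run E
t=9: L0/L1/L2 = EHD/ABGC/- → run E
t=10: L0/L1/L2 = HD/ABGCE/- → run H
t=11: L0/L1/L2 = HD/ABGCE/- → run H
t=12: L0/L1/L2 = D/ABGCEH/- → run D
t=13: L0/L1/L2 = D/ABGCEH/- → run D
t=14: L0/L1/L2 = -/ABGCEHD/- → run A
t=15: L0/L1/L2 = -/ABGCEHD/- → run A
t=16: L0/L1/L2 = -/ABGCEHD/- → run A
t=17: L0/L1/L2 = -/ABGCEHD/- → run A
t=18: L0/L1/L2 = -/BGCEHD/- → run B
t=19: L0/L1/L2 = -/BGCEHD/- → run B
t=20: L0/L1/L2 = -/GCEHD/- → run G
t=21: L0/L1/L2 = -/GCEHD/- → run G
t=22: L0/L1/L2 = -/GCEHD/- → run G
t=23: L0/L1/L2 = -/CEHD/- → run C
t=24: L0/L1/L2 = -/CEHD/- → run C
t=25: L0/L1/L2 = -/EHD/- → run E
t=26: L0/L1/L2 = -/HD/- → run H
t=27: L0/L1/L2 = -/HD/- → run H
t=28: L0/L1/L2 = -/HD/- → run H
t=29: L0/L1/L2 = -/D/- → run D
t=30: L0/L1/L2 = -/D/- → run D
t=31: L0/L1/L2 = -/D/- → run D
t=32: L0/L1/L2 = -/D/- → run D
t=33: L0/L1/L2 = -/-/D → run D
t=34: (idle)
t=35: (idle)
t=36: (idle)
t=37: (idle)

context switches = 14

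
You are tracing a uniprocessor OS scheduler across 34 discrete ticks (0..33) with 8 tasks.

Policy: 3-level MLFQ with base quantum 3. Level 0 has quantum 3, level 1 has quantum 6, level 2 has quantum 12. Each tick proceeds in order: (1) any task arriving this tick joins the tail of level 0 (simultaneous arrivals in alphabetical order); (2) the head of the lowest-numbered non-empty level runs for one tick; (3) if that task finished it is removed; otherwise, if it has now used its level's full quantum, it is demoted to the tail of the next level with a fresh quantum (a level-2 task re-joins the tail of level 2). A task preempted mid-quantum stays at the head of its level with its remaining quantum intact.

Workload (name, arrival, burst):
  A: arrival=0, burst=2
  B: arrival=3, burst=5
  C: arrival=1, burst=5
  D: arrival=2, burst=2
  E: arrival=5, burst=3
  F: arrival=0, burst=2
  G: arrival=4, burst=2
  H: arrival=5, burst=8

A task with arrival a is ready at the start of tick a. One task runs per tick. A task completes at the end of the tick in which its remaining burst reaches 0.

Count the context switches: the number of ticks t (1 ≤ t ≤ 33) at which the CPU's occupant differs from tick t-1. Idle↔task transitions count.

t=0: L0/L1/L2 = AF/-/- → run A
t=1: L0/L1/L2 = AFC/-/- → run A
t=2: L0/L1/L2 = FCD/-/- → run F
t=3: L0/L1/L2 = FCDB/-/- → run F
t=4: L0/L1/L2 = CDBG/-/- → run C
t=5: L0/L1/L2 = CDBGEH/-/- → run C
t=6: L0/L1/L2 = CDBGEH/-/- → run C
t=7: L0/L1/L2 = DBGEH/C/- → run D
t=8: L0/L1/L2 = DBGEH/C/- → run D
t=9: L0/L1/L2 = BGEH/C/- → run B
t=10: L0/L1/L2 = BGEH/C/- → run B
t=11: L0/L1/L2 = BGEH/C/- → run B
t=12: L0/L1/L2 = GEH/CB/- → run G
t=13: L0/L1/L2 = GEH/CB/- → run G
t=14: L0/L1/L2 = EH/CB/- → run E
t=15: L0/L1/L2 = EH/CB/- → run E
t=16: L0/L1/L2 = EH/CB/- → run E
t=17: L0/L1/L2 = H/CB/- → run H
t=18: L0/L1/L2 = H/CB/- → run H
t=19: L0/L1/L2 = H/CB/- → run H
t=20: L0/L1/L2 = -/CBH/- → run C
t=21: L0/L1/L2 = -/CBH/- → run C
t=22: L0/L1/L2 = -/BH/- → run B
t=23: L0/L1/L2 = -/BH/- → run B
t=24: L0/L1/L2 = -/H/- → run H
t=25: L0/L1/L2 = -/H/- → run H
t=26: L0/L1/L2 = -/H/- → run H
t=27: L0/L1/L2 = -/H/- → run H
t=28: L0/L1/L2 = -/H/- → run H
t=29: (idle)
t=30: (idle)
t=31: (idle)
t=32: (idle)
t=33: (idle)

context switches = 11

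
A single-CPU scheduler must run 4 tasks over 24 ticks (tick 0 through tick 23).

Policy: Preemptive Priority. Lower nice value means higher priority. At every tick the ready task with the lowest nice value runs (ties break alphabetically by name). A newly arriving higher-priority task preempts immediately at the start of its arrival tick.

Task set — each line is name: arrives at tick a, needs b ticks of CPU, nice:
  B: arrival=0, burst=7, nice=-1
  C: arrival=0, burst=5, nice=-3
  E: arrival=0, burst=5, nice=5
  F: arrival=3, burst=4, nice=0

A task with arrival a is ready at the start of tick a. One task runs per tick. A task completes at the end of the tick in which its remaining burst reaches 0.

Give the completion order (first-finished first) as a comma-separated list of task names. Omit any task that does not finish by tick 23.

t=0: ready={B,C,E} → run C
t=1: ready={B,C,E} → run C
t=2: ready={B,C,E} → run C
t=3: ready={B,C,E,F} → run C
t=4: ready={B,C,E,F} → run C
t=5: ready={B,E,F} → run B
t=6: ready={B,E,F} → run B
t=7: ready={B,E,F} → run B
t=8: ready={B,E,F} → run B
t=9: ready={B,E,F} → run B
t=10: ready={B,E,F} → run B
t=11: ready={B,E,F} → run B
t=12: ready={E,F} → run F
t=13: ready={E,F} → run F
t=14: ready={E,F} → run F
t=15: ready={E,F} → run F
t=16: ready={E} → run E
t=17: ready={E} → run E
t=18: ready={E} → run E
t=19: ready={E} → run E
t=20: ready={E} → run E
t=21: (idle)
t=22: (idle)
t=23: (idle)

completion order = C, B, F, E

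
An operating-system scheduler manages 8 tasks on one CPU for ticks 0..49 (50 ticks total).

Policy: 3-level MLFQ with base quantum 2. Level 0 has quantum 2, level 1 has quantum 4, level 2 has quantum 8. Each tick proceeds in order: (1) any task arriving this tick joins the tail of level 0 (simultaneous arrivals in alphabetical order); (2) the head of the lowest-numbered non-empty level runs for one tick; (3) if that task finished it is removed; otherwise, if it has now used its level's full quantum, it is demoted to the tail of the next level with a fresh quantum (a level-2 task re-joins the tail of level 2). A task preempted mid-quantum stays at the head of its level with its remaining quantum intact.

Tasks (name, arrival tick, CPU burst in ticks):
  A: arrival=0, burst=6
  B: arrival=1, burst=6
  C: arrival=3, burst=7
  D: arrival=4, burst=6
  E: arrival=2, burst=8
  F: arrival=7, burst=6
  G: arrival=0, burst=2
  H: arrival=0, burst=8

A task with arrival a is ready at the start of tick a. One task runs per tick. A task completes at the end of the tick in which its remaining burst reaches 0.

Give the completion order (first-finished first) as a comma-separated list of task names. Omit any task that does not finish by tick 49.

completion order = G, A, B, D, F, H, E, C

t=0: L0/L1/L2 = AGH/-/- → run A
t=1: L0/L1/L2 = AGHB/-/- → run A
t=2: L0/L1/L2 = GHBE/A/- → run G
t=3: L0/L1/L2 = GHBEC/A/- → run G
t=4: L0/L1/L2 = HBECD/A/- → run H
t=5: L0/L1/L2 = HBECD/A/- → run H
t=6: L0/L1/L2 = BECD/AH/- → run B
t=7: L0/L1/L2 = BECDF/AH/- → run B
t=8: L0/L1/L2 = ECDF/AHB/- → run E
t=9: L0/L1/L2 = ECDF/AHB/- → run E
t=10: L0/L1/L2 = CDF/AHBE/- → run C
t=11: L0/L1/L2 = CDF/AHBE/- → run C
t=12: L0/L1/L2 = DF/AHBEC/- → run D
t=13: L0/L1/L2 = DF/AHBEC/- → run D
t=14: L0/L1/L2 = F/AHBECD/- → run F
t=15: L0/L1/L2 = F/AHBECD/- → run F
t=16: L0/L1/L2 = -/AHBECDF/- → run A
t=17: L0/L1/L2 = -/AHBECDF/- → run A
t=18: L0/L1/L2 = -/AHBECDF/- → run A
t=19: L0/L1/L2 = -/AHBECDF/- → run A
t=20: L0/L1/L2 = -/HBECDF/- → run H
t=21: L0/L1/L2 = -/HBECDF/- → run H
t=22: L0/L1/L2 = -/HBECDF/- → run H
t=23: L0/L1/L2 = -/HBECDF/- → run H
t=24: L0/L1/L2 = -/BECDF/H → run B
t=25: L0/L1/L2 = -/BECDF/H → run B
t=26: L0/L1/L2 = -/BECDF/H → run B
t=27: L0/L1/L2 = -/BECDF/H → run B
t=28: L0/L1/L2 = -/ECDF/H → run E
t=29: L0/L1/L2 = -/ECDF/H → run E
t=30: L0/L1/L2 = -/ECDF/H → run E
t=31: L0/L1/L2 = -/ECDF/H → run E
t=32: L0/L1/L2 = -/CDF/HE → run C
t=33: L0/L1/L2 = -/CDF/HE → run C
t=34: L0/L1/L2 = -/CDF/HE → run C
t=35: L0/L1/L2 = -/CDF/HE → run C
t=36: L0/L1/L2 = -/DF/HEC → run D
t=37: L0/L1/L2 = -/DF/HEC → run D
t=38: L0/L1/L2 = -/DF/HEC → run D
t=39: L0/L1/L2 = -/DF/HEC → run D
t=40: L0/L1/L2 = -/F/HEC → run F
t=41: L0/L1/L2 = -/F/HEC → run F
t=42: L0/L1/L2 = -/F/HEC → run F
t=43: L0/L1/L2 = -/F/HEC → run F
t=44: L0/L1/L2 = -/-/HEC → run H
t=45: L0/L1/L2 = -/-/HEC → run H
t=46: L0/L1/L2 = -/-/EC → run E
t=47: L0/L1/L2 = -/-/EC → run E
t=48: L0/L1/L2 = -/-/C → run C
t=49: (idle)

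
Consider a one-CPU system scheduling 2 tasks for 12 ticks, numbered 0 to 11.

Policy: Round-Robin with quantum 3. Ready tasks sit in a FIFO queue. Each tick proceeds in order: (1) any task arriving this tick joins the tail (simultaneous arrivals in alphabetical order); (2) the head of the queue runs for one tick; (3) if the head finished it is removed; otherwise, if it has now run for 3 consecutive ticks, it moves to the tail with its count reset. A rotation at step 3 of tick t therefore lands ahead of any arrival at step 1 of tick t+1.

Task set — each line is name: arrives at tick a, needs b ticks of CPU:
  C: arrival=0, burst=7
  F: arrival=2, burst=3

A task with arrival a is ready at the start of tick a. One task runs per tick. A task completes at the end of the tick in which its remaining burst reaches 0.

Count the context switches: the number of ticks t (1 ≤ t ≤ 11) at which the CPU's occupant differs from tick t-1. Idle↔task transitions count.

t=0: queue=[C] q_used=0 → run C
t=1: queue=[C] q_used=1 → run C
t=2: queue=[C,F] q_used=2 → run C
t=3: queue=[F,C] q_used=0 → run F
t=4: queue=[F,C] q_used=1 → run F
t=5: queue=[F,C] q_used=2 → run F
t=6: queue=[C] q_used=0 → run C
t=7: queue=[C] q_used=1 → run C
t=8: queue=[C] q_used=2 → run C
t=9: queue=[C] q_used=0 → run C
t=10: (idle)
t=11: (idle)

context switches = 3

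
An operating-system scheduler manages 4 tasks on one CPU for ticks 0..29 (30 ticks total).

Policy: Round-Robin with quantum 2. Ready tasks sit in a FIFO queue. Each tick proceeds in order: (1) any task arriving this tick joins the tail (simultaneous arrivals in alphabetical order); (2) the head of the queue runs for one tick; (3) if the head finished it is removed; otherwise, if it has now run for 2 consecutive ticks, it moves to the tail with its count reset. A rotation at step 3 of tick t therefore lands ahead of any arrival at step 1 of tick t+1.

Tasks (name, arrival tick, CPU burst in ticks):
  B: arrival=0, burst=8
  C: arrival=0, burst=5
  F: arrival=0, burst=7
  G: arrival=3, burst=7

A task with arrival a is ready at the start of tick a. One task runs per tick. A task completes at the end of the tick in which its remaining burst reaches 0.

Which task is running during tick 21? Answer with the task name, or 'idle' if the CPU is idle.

running at tick 21 = B

t=0: queue=[B,C,F] q_used=0 → run B
t=1: queue=[B,C,F] q_used=1 → run B
t=2: queue=[C,F,B] q_used=0 → run C
t=3: queue=[C,F,B,G] q_used=1 → run C
t=4: queue=[F,B,G,C] q_used=0 → run F
t=5: queue=[F,B,G,C] q_used=1 → run F
t=6: queue=[B,G,C,F] q_used=0 → run B
t=7: queue=[B,G,C,F] q_used=1 → run B
t=8: queue=[G,C,F,B] q_used=0 → run G
t=9: queue=[G,C,F,B] q_used=1 → run G
t=10: queue=[C,F,B,G] q_used=0 → run C
t=11: queue=[C,F,B,G] q_used=1 → run C
t=12: queue=[F,B,G,C] q_used=0 → run F
t=13: queue=[F,B,G,C] q_used=1 → run F
t=14: queue=[B,G,C,F] q_used=0 → run B
t=15: queue=[B,G,C,F] q_used=1 → run B
t=16: queue=[G,C,F,B] q_used=0 → run G
t=17: queue=[G,C,F,B] q_used=1 → run G
t=18: queue=[C,F,B,G] q_used=0 → run C
t=19: queue=[F,B,G] q_used=0 → run F
t=20: queue=[F,B,G] q_used=1 → run F
t=21: queue=[B,G,F] q_used=0 → run B
t=22: queue=[B,G,F] q_used=1 → run B
t=23: queue=[G,F] q_used=0 → run G
t=24: queue=[G,F] q_used=1 → run G
t=25: queue=[F,G] q_used=0 → run F
t=26: queue=[G] q_used=0 → run G
t=27: (idle)
t=28: (idle)
t=29: (idle)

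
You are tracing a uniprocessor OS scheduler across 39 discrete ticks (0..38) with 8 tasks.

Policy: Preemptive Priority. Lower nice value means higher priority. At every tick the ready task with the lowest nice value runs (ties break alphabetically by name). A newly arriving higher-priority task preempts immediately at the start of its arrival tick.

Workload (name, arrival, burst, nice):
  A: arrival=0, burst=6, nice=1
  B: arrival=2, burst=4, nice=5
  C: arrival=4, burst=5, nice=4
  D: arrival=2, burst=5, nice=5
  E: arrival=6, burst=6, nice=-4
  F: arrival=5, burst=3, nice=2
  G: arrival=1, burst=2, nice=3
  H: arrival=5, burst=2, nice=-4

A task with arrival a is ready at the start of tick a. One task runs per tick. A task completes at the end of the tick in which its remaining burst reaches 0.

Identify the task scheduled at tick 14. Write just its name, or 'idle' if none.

t=0: ready={A} → run A
t=1: ready={A,G} → run A
t=2: ready={A,B,D,G} → run A
t=3: ready={A,B,D,G} → run A
t=4: ready={A,B,C,D,G} → run A
t=5: ready={A,B,C,D,F,G,H} → run H
t=6: ready={A,B,C,D,E,F,G,H} → run E
t=7: ready={A,B,C,D,E,F,G,H} → run E
t=8: ready={A,B,C,D,E,F,G,H} → run E
t=9: ready={A,B,C,D,E,F,G,H} → run E
t=10: ready={A,B,C,D,E,F,G,H} → run E
t=11: ready={A,B,C,D,E,F,G,H} → run E
t=12: ready={A,B,C,D,F,G,H} → run H
t=13: ready={A,B,C,D,F,G} → run A
t=14: ready={B,C,D,F,G} → run F
t=15: ready={B,C,D,F,G} → run F
t=16: ready={B,C,D,F,G} → run F
t=17: ready={B,C,D,G} → run G
t=18: ready={B,C,D,G} → run G
t=19: ready={B,C,D} → run C
t=20: ready={B,C,D} → run C
t=21: ready={B,C,D} → run C
t=22: ready={B,C,D} → run C
t=23: ready={B,C,D} → run C
t=24: ready={B,D} → run B
t=25: ready={B,D} → run B
t=26: ready={B,D} → run B
t=27: ready={B,D} → run B
t=28: ready={D} → run D
t=29: ready={D} → run D
t=30: ready={D} → run D
t=31: ready={D} → run D
t=32: ready={D} → run D
t=33: (idle)
t=34: (idle)
t=35: (idle)
t=36: (idle)
t=37: (idle)
t=38: (idle)

running at tick 14 = F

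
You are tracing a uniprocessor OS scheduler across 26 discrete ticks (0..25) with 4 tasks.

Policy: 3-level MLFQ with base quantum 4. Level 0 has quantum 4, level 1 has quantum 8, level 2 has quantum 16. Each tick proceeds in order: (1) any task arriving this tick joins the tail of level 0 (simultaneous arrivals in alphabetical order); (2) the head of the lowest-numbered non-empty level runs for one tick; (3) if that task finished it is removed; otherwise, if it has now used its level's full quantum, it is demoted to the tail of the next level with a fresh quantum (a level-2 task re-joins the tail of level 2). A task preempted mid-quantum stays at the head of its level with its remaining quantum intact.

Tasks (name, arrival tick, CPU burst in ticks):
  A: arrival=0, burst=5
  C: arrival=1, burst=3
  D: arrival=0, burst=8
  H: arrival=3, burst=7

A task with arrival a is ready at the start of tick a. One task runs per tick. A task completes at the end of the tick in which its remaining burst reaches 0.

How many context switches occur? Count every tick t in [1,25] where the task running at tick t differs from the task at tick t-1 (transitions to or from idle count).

t=0: L0/L1/L2 = AD/-/- → run A
t=1: L0/L1/L2 = ADC/-/- → run A
t=2: L0/L1/L2 = ADC/-/- → run A
t=3: L0/L1/L2 = ADCH/-/- → run A
t=4: L0/L1/L2 = DCH/A/- → run D
t=5: L0/L1/L2 = DCH/A/- → run D
t=6: L0/L1/L2 = DCH/A/- → run D
t=7: L0/L1/L2 = DCH/A/- → run D
t=8: L0/L1/L2 = CH/AD/- → run C
t=9: L0/L1/L2 = CH/AD/- → run C
t=10: L0/L1/L2 = CH/AD/- → run C
t=11: L0/L1/L2 = H/AD/- → run H
t=12: L0/L1/L2 = H/AD/- → run H
t=13: L0/L1/L2 = H/AD/- → run H
t=14: L0/L1/L2 = H/AD/- → run H
t=15: L0/L1/L2 = -/ADH/- → run A
t=16: L0/L1/L2 = -/DH/- → run D
t=17: L0/L1/L2 = -/DH/- → run D
t=18: L0/L1/L2 = -/DH/- → run D
t=19: L0/L1/L2 = -/DH/- → run D
t=20: L0/L1/L2 = -/H/- → run H
t=21: L0/L1/L2 = -/H/- → run H
t=22: L0/L1/L2 = -/H/- → run H
t=23: (idle)
t=24: (idle)
t=25: (idle)

context switches = 7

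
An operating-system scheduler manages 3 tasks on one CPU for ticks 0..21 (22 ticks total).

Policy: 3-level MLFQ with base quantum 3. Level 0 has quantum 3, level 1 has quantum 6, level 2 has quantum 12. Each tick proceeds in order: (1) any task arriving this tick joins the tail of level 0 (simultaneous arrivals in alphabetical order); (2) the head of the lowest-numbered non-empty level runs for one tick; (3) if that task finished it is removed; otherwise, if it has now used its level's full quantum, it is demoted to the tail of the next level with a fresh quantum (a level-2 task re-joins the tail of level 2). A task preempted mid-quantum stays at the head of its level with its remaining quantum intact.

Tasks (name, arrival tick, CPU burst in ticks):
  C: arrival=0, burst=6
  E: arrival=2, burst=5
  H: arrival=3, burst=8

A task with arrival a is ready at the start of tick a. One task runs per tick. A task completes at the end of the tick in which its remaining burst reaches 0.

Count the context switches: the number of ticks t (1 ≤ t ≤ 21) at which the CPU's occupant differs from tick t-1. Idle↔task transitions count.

context switches = 6

t=0: L0/L1/L2 = C/-/- → run C
t=1: L0/L1/L2 = C/-/- → run C
t=2: L0/L1/L2 = CE/-/- → run C
t=3: L0/L1/L2 = EH/C/- → run E
t=4: L0/L1/L2 = EH/C/- → run E
t=5: L0/L1/L2 = EH/C/- → run E
t=6: L0/L1/L2 = H/CE/- → run H
t=7: L0/L1/L2 = H/CE/- → run H
t=8: L0/L1/L2 = H/CE/- → run H
t=9: L0/L1/L2 = -/CEH/- → run C
t=10: L0/L1/L2 = -/CEH/- → run C
t=11: L0/L1/L2 = -/CEH/- → run C
t=12: L0/L1/L2 = -/EH/- → run E
t=13: L0/L1/L2 = -/EH/- → run E
t=14: L0/L1/L2 = -/H/- → run H
t=15: L0/L1/L2 = -/H/- → run H
t=16: L0/L1/L2 = -/H/- → run H
t=17: L0/L1/L2 = -/H/- → run H
t=18: L0/L1/L2 = -/H/- → run H
t=19: (idle)
t=20: (idle)
t=21: (idle)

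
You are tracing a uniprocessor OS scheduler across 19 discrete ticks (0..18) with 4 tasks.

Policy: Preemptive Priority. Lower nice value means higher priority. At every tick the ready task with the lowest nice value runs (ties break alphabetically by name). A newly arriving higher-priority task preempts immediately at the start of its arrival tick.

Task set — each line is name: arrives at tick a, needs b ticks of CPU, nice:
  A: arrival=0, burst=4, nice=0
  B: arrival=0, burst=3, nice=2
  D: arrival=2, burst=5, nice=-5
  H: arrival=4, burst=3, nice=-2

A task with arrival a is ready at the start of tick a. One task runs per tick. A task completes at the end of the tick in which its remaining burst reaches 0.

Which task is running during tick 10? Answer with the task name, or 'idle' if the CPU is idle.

t=0: ready={A,B} → run A
t=1: ready={A,B} → run A
t=2: ready={A,B,D} → run D
t=3: ready={A,B,D} → run D
t=4: ready={A,B,D,H} → run D
t=5: ready={A,B,D,H} → run D
t=6: ready={A,B,D,H} → run D
t=7: ready={A,B,H} → run H
t=8: ready={A,B,H} → run H
t=9: ready={A,B,H} → run H
t=10: ready={A,B} → run A
t=11: ready={A,B} → run A
t=12: ready={B} → run B
t=13: ready={B} → run B
t=14: ready={B} → run B
t=15: (idle)
t=16: (idle)
t=17: (idle)
t=18: (idle)

running at tick 10 = A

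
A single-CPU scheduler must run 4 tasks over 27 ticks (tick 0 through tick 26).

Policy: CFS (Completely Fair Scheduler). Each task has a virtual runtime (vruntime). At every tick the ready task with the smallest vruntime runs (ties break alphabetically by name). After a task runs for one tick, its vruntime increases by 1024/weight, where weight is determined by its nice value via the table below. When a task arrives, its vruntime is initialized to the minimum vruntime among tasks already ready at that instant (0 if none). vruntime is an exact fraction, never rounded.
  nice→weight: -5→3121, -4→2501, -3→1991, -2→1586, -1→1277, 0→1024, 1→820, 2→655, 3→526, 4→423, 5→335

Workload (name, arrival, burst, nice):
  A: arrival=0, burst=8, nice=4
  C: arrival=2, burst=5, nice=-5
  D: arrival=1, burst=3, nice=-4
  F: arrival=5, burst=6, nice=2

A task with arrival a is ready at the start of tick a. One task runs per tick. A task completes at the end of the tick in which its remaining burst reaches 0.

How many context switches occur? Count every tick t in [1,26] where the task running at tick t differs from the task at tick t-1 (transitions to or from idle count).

t=0: vr[A=0] → run A
t=1: vr[A=1024/423 D=1024/423] → run A
t=2: vr[A=2048/423 C=1024/423 D=1024/423] → run C
t=3: vr[A=2048/423 C=3629056/1320183 D=1024/423] → run D
t=4: vr[A=2048/423 C=3629056/1320183 D=2994176/1057923] → run C
t=5: vr[A=2048/423 C=4062208/1320183 D=2994176/1057923 F=2994176/1057923] → run D
t=6: vr[A=2048/423 C=4062208/1320183 D=3427328/1057923 F=2994176/1057923] → run F
t=7: vr[A=2048/423 C=4062208/1320183 D=3427328/1057923 F=3044498432/692939565] → run C
t=8: vr[A=2048/423 C=4495360/1320183 D=3427328/1057923 F=3044498432/692939565] → run D
t=9: vr[A=2048/423 C=4495360/1320183 F=3044498432/692939565] → run C
t=10: vr[A=2048/423 C=4928512/1320183 F=3044498432/692939565] → run C
t=11: vr[A=2048/423 F=3044498432/692939565] → run F
t=12: vr[A=2048/423 F=4127811584/692939565] → run A
t=13: vr[A=1024/141 F=4127811584/692939565] → run F
t=14: vr[A=1024/141 F=5211124736/692939565] → run A
t=15: vr[A=4096/423 F=5211124736/692939565] → run F
t=16: vr[A=4096/423 F=6294437888/692939565] → run F
t=17: vr[A=4096/423 F=1475550208/138587913] → run A
t=18: vr[A=5120/423 F=1475550208/138587913] → run F
t=19: vr[A=5120/423] → run A
t=20: vr[A=2048/141] → run A
t=21: vr[A=7168/423] → run A
t=22: (idle)
t=23: (idle)
t=24: (idle)
t=25: (idle)
t=26: (idle)

context switches = 17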